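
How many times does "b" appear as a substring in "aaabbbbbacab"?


Searching for "b" in "aaabbbbbacab"
Scanning each position:
  Position 0: "a" => no
  Position 1: "a" => no
  Position 2: "a" => no
  Position 3: "b" => MATCH
  Position 4: "b" => MATCH
  Position 5: "b" => MATCH
  Position 6: "b" => MATCH
  Position 7: "b" => MATCH
  Position 8: "a" => no
  Position 9: "c" => no
  Position 10: "a" => no
  Position 11: "b" => MATCH
Total occurrences: 6

6


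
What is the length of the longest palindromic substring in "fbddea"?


Input: "fbddea"
Checking substrings for palindromes:
  [2:4] "dd" (len 2) => palindrome
Longest palindromic substring: "dd" with length 2

2


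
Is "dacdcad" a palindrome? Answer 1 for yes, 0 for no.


Input: dacdcad
Reversed: dacdcad
  Compare pos 0 ('d') with pos 6 ('d'): match
  Compare pos 1 ('a') with pos 5 ('a'): match
  Compare pos 2 ('c') with pos 4 ('c'): match
Result: palindrome

1


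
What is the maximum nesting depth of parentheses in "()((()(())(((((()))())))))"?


Input: "()((()(())(((((()))())))))"
Tracking depth:
  Position 0 '(': depth becomes 1
  Position 1 ')': depth becomes 0
  Position 2 '(': depth becomes 1
  Position 3 '(': depth becomes 2
  Position 4 '(': depth becomes 3
  Position 5 ')': depth becomes 2
  Position 6 '(': depth becomes 3
  Position 7 '(': depth becomes 4
  Position 8 ')': depth becomes 3
  Position 9 ')': depth becomes 2
  Position 10 '(': depth becomes 3
  Position 11 '(': depth becomes 4
  Position 12 '(': depth becomes 5
  Position 13 '(': depth becomes 6
  Position 14 '(': depth becomes 7
  Position 15 '(': depth becomes 8
  Position 16 ')': depth becomes 7
  Position 17 ')': depth becomes 6
  Position 18 ')': depth becomes 5
  Position 19 '(': depth becomes 6
  Position 20 ')': depth becomes 5
  Position 21 ')': depth becomes 4
  Position 22 ')': depth becomes 3
  Position 23 ')': depth becomes 2
  Position 24 ')': depth becomes 1
  Position 25 ')': depth becomes 0
Maximum depth reached: 8

8


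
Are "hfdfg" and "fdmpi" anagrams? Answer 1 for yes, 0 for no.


Strings: "hfdfg", "fdmpi"
Sorted first:  dffgh
Sorted second: dfimp
Differ at position 2: 'f' vs 'i' => not anagrams

0


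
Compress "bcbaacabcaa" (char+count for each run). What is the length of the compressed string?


Input: bcbaacabcaa
Runs:
  'b' x 1 => "b1"
  'c' x 1 => "c1"
  'b' x 1 => "b1"
  'a' x 2 => "a2"
  'c' x 1 => "c1"
  'a' x 1 => "a1"
  'b' x 1 => "b1"
  'c' x 1 => "c1"
  'a' x 2 => "a2"
Compressed: "b1c1b1a2c1a1b1c1a2"
Compressed length: 18

18


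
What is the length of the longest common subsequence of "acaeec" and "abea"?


LCS of "acaeec" and "abea"
DP table:
           a    b    e    a
      0    0    0    0    0
  a   0    1    1    1    1
  c   0    1    1    1    1
  a   0    1    1    1    2
  e   0    1    1    2    2
  e   0    1    1    2    2
  c   0    1    1    2    2
LCS length = dp[6][4] = 2

2


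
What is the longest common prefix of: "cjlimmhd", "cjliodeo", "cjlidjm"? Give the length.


Words: cjlimmhd, cjliodeo, cjlidjm
  Position 0: all 'c' => match
  Position 1: all 'j' => match
  Position 2: all 'l' => match
  Position 3: all 'i' => match
  Position 4: ('m', 'o', 'd') => mismatch, stop
LCP = "cjli" (length 4)

4


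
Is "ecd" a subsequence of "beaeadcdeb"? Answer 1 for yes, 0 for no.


Check if "ecd" is a subsequence of "beaeadcdeb"
Greedy scan:
  Position 0 ('b'): no match needed
  Position 1 ('e'): matches sub[0] = 'e'
  Position 2 ('a'): no match needed
  Position 3 ('e'): no match needed
  Position 4 ('a'): no match needed
  Position 5 ('d'): no match needed
  Position 6 ('c'): matches sub[1] = 'c'
  Position 7 ('d'): matches sub[2] = 'd'
  Position 8 ('e'): no match needed
  Position 9 ('b'): no match needed
All 3 characters matched => is a subsequence

1


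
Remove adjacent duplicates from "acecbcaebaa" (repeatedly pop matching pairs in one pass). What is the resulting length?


Input: acecbcaebaa
Stack-based adjacent duplicate removal:
  Read 'a': push. Stack: a
  Read 'c': push. Stack: ac
  Read 'e': push. Stack: ace
  Read 'c': push. Stack: acec
  Read 'b': push. Stack: acecb
  Read 'c': push. Stack: acecbc
  Read 'a': push. Stack: acecbca
  Read 'e': push. Stack: acecbcae
  Read 'b': push. Stack: acecbcaeb
  Read 'a': push. Stack: acecbcaeba
  Read 'a': matches stack top 'a' => pop. Stack: acecbcaeb
Final stack: "acecbcaeb" (length 9)

9


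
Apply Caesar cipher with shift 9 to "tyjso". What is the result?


Caesar cipher: shift "tyjso" by 9
  't' (pos 19) + 9 = pos 2 = 'c'
  'y' (pos 24) + 9 = pos 7 = 'h'
  'j' (pos 9) + 9 = pos 18 = 's'
  's' (pos 18) + 9 = pos 1 = 'b'
  'o' (pos 14) + 9 = pos 23 = 'x'
Result: chsbx

chsbx


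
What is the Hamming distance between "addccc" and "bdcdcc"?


Comparing "addccc" and "bdcdcc" position by position:
  Position 0: 'a' vs 'b' => differ
  Position 1: 'd' vs 'd' => same
  Position 2: 'd' vs 'c' => differ
  Position 3: 'c' vs 'd' => differ
  Position 4: 'c' vs 'c' => same
  Position 5: 'c' vs 'c' => same
Total differences (Hamming distance): 3

3


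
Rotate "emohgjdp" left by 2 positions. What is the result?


Input: "emohgjdp", rotate left by 2
First 2 characters: "em"
Remaining characters: "ohgjdp"
Concatenate remaining + first: "ohgjdp" + "em" = "ohgjdpem"

ohgjdpem


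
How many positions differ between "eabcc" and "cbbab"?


Comparing "eabcc" and "cbbab" position by position:
  Position 0: 'e' vs 'c' => DIFFER
  Position 1: 'a' vs 'b' => DIFFER
  Position 2: 'b' vs 'b' => same
  Position 3: 'c' vs 'a' => DIFFER
  Position 4: 'c' vs 'b' => DIFFER
Positions that differ: 4

4


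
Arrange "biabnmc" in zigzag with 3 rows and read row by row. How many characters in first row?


Zigzag "biabnmc" into 3 rows:
Placing characters:
  'b' => row 0
  'i' => row 1
  'a' => row 2
  'b' => row 1
  'n' => row 0
  'm' => row 1
  'c' => row 2
Rows:
  Row 0: "bn"
  Row 1: "ibm"
  Row 2: "ac"
First row length: 2

2


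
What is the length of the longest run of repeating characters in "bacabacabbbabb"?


Input: "bacabacabbbabb"
Scanning for longest run:
  Position 1 ('a'): new char, reset run to 1
  Position 2 ('c'): new char, reset run to 1
  Position 3 ('a'): new char, reset run to 1
  Position 4 ('b'): new char, reset run to 1
  Position 5 ('a'): new char, reset run to 1
  Position 6 ('c'): new char, reset run to 1
  Position 7 ('a'): new char, reset run to 1
  Position 8 ('b'): new char, reset run to 1
  Position 9 ('b'): continues run of 'b', length=2
  Position 10 ('b'): continues run of 'b', length=3
  Position 11 ('a'): new char, reset run to 1
  Position 12 ('b'): new char, reset run to 1
  Position 13 ('b'): continues run of 'b', length=2
Longest run: 'b' with length 3

3


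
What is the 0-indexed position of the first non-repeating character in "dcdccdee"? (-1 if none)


Input: dcdccdee
Character frequencies:
  'c': 3
  'd': 3
  'e': 2
Scanning left to right for freq == 1:
  Position 0 ('d'): freq=3, skip
  Position 1 ('c'): freq=3, skip
  Position 2 ('d'): freq=3, skip
  Position 3 ('c'): freq=3, skip
  Position 4 ('c'): freq=3, skip
  Position 5 ('d'): freq=3, skip
  Position 6 ('e'): freq=2, skip
  Position 7 ('e'): freq=2, skip
  No unique character found => answer = -1

-1


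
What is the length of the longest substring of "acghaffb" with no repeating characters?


Input: "acghaffb"
Sliding window (track last position of each char):
  Position 0 ('a'): window [0,0] length 1 -- new best
  Position 1 ('c'): window [0,1] length 2 -- new best
  Position 2 ('g'): window [0,2] length 3 -- new best
  Position 3 ('h'): window [0,3] length 4 -- new best
  Position 4 ('a'): repeat (last at 0), move window start to 1
  Position 4 ('a'): window [1,4] length 4
  Position 5 ('f'): window [1,5] length 5 -- new best
  Position 6 ('f'): repeat (last at 5), move window start to 6
  Position 6 ('f'): window [6,6] length 1
  Position 7 ('b'): window [6,7] length 2
Longest substring with no repeats: "cghaf" with length 5

5


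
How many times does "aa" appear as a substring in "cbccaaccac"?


Searching for "aa" in "cbccaaccac"
Scanning each position:
  Position 0: "cb" => no
  Position 1: "bc" => no
  Position 2: "cc" => no
  Position 3: "ca" => no
  Position 4: "aa" => MATCH
  Position 5: "ac" => no
  Position 6: "cc" => no
  Position 7: "ca" => no
  Position 8: "ac" => no
Total occurrences: 1

1


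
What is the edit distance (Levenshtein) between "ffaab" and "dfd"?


Computing edit distance: "ffaab" -> "dfd"
DP table:
           d    f    d
      0    1    2    3
  f   1    1    1    2
  f   2    2    1    2
  a   3    3    2    2
  a   4    4    3    3
  b   5    5    4    4
Edit distance = dp[5][3] = 4

4


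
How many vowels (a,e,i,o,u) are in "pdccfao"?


Input: pdccfao
Checking each character:
  'p' at position 0: consonant
  'd' at position 1: consonant
  'c' at position 2: consonant
  'c' at position 3: consonant
  'f' at position 4: consonant
  'a' at position 5: vowel (running total: 1)
  'o' at position 6: vowel (running total: 2)
Total vowels: 2

2


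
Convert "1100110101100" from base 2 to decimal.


Input: "1100110101100" in base 2
Positional expansion:
  Digit '1' (value 1) x 2^12 = 4096
  Digit '1' (value 1) x 2^11 = 2048
  Digit '0' (value 0) x 2^10 = 0
  Digit '0' (value 0) x 2^9 = 0
  Digit '1' (value 1) x 2^8 = 256
  Digit '1' (value 1) x 2^7 = 128
  Digit '0' (value 0) x 2^6 = 0
  Digit '1' (value 1) x 2^5 = 32
  Digit '0' (value 0) x 2^4 = 0
  Digit '1' (value 1) x 2^3 = 8
  Digit '1' (value 1) x 2^2 = 4
  Digit '0' (value 0) x 2^1 = 0
  Digit '0' (value 0) x 2^0 = 0
Sum = 6572

6572


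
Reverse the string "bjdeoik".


Input: bjdeoik
Reading characters right to left:
  Position 6: 'k'
  Position 5: 'i'
  Position 4: 'o'
  Position 3: 'e'
  Position 2: 'd'
  Position 1: 'j'
  Position 0: 'b'
Reversed: kioedjb

kioedjb


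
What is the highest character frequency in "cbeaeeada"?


Input: cbeaeeada
Character counts:
  'a': 3
  'b': 1
  'c': 1
  'd': 1
  'e': 3
Maximum frequency: 3

3


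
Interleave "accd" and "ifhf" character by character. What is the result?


Interleaving "accd" and "ifhf":
  Position 0: 'a' from first, 'i' from second => "ai"
  Position 1: 'c' from first, 'f' from second => "cf"
  Position 2: 'c' from first, 'h' from second => "ch"
  Position 3: 'd' from first, 'f' from second => "df"
Result: aicfchdf

aicfchdf


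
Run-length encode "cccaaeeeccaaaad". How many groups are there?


Input: cccaaeeeccaaaad
Scanning for consecutive runs:
  Group 1: 'c' x 3 (positions 0-2)
  Group 2: 'a' x 2 (positions 3-4)
  Group 3: 'e' x 3 (positions 5-7)
  Group 4: 'c' x 2 (positions 8-9)
  Group 5: 'a' x 4 (positions 10-13)
  Group 6: 'd' x 1 (positions 14-14)
Total groups: 6

6


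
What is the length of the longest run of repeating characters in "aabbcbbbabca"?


Input: "aabbcbbbabca"
Scanning for longest run:
  Position 1 ('a'): continues run of 'a', length=2
  Position 2 ('b'): new char, reset run to 1
  Position 3 ('b'): continues run of 'b', length=2
  Position 4 ('c'): new char, reset run to 1
  Position 5 ('b'): new char, reset run to 1
  Position 6 ('b'): continues run of 'b', length=2
  Position 7 ('b'): continues run of 'b', length=3
  Position 8 ('a'): new char, reset run to 1
  Position 9 ('b'): new char, reset run to 1
  Position 10 ('c'): new char, reset run to 1
  Position 11 ('a'): new char, reset run to 1
Longest run: 'b' with length 3

3


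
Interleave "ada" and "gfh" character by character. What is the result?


Interleaving "ada" and "gfh":
  Position 0: 'a' from first, 'g' from second => "ag"
  Position 1: 'd' from first, 'f' from second => "df"
  Position 2: 'a' from first, 'h' from second => "ah"
Result: agdfah

agdfah


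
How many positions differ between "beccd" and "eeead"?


Comparing "beccd" and "eeead" position by position:
  Position 0: 'b' vs 'e' => DIFFER
  Position 1: 'e' vs 'e' => same
  Position 2: 'c' vs 'e' => DIFFER
  Position 3: 'c' vs 'a' => DIFFER
  Position 4: 'd' vs 'd' => same
Positions that differ: 3

3


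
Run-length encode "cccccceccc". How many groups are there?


Input: cccccceccc
Scanning for consecutive runs:
  Group 1: 'c' x 6 (positions 0-5)
  Group 2: 'e' x 1 (positions 6-6)
  Group 3: 'c' x 3 (positions 7-9)
Total groups: 3

3


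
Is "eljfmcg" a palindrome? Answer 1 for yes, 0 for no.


Input: eljfmcg
Reversed: gcmfjle
  Compare pos 0 ('e') with pos 6 ('g'): MISMATCH
  Compare pos 1 ('l') with pos 5 ('c'): MISMATCH
  Compare pos 2 ('j') with pos 4 ('m'): MISMATCH
Result: not a palindrome

0


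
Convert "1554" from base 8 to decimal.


Input: "1554" in base 8
Positional expansion:
  Digit '1' (value 1) x 8^3 = 512
  Digit '5' (value 5) x 8^2 = 320
  Digit '5' (value 5) x 8^1 = 40
  Digit '4' (value 4) x 8^0 = 4
Sum = 876

876


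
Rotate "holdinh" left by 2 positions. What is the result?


Input: "holdinh", rotate left by 2
First 2 characters: "ho"
Remaining characters: "ldinh"
Concatenate remaining + first: "ldinh" + "ho" = "ldinhho"

ldinhho


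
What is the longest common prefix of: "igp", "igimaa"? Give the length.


Words: igp, igimaa
  Position 0: all 'i' => match
  Position 1: all 'g' => match
  Position 2: ('p', 'i') => mismatch, stop
LCP = "ig" (length 2)

2


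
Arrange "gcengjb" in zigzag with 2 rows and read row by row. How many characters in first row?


Zigzag "gcengjb" into 2 rows:
Placing characters:
  'g' => row 0
  'c' => row 1
  'e' => row 0
  'n' => row 1
  'g' => row 0
  'j' => row 1
  'b' => row 0
Rows:
  Row 0: "gegb"
  Row 1: "cnj"
First row length: 4

4


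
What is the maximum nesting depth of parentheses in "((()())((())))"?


Input: "((()())((())))"
Tracking depth:
  Position 0 '(': depth becomes 1
  Position 1 '(': depth becomes 2
  Position 2 '(': depth becomes 3
  Position 3 ')': depth becomes 2
  Position 4 '(': depth becomes 3
  Position 5 ')': depth becomes 2
  Position 6 ')': depth becomes 1
  Position 7 '(': depth becomes 2
  Position 8 '(': depth becomes 3
  Position 9 '(': depth becomes 4
  Position 10 ')': depth becomes 3
  Position 11 ')': depth becomes 2
  Position 12 ')': depth becomes 1
  Position 13 ')': depth becomes 0
Maximum depth reached: 4

4


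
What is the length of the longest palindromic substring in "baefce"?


Input: "baefce"
Checking substrings for palindromes:
  No multi-char palindromic substrings found
Longest palindromic substring: "b" with length 1

1


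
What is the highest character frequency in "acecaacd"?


Input: acecaacd
Character counts:
  'a': 3
  'c': 3
  'd': 1
  'e': 1
Maximum frequency: 3

3


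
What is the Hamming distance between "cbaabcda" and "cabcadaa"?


Comparing "cbaabcda" and "cabcadaa" position by position:
  Position 0: 'c' vs 'c' => same
  Position 1: 'b' vs 'a' => differ
  Position 2: 'a' vs 'b' => differ
  Position 3: 'a' vs 'c' => differ
  Position 4: 'b' vs 'a' => differ
  Position 5: 'c' vs 'd' => differ
  Position 6: 'd' vs 'a' => differ
  Position 7: 'a' vs 'a' => same
Total differences (Hamming distance): 6

6


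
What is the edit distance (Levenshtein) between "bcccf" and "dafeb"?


Computing edit distance: "bcccf" -> "dafeb"
DP table:
           d    a    f    e    b
      0    1    2    3    4    5
  b   1    1    2    3    4    4
  c   2    2    2    3    4    5
  c   3    3    3    3    4    5
  c   4    4    4    4    4    5
  f   5    5    5    4    5    5
Edit distance = dp[5][5] = 5

5


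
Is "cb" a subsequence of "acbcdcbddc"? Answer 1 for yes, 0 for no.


Check if "cb" is a subsequence of "acbcdcbddc"
Greedy scan:
  Position 0 ('a'): no match needed
  Position 1 ('c'): matches sub[0] = 'c'
  Position 2 ('b'): matches sub[1] = 'b'
  Position 3 ('c'): no match needed
  Position 4 ('d'): no match needed
  Position 5 ('c'): no match needed
  Position 6 ('b'): no match needed
  Position 7 ('d'): no match needed
  Position 8 ('d'): no match needed
  Position 9 ('c'): no match needed
All 2 characters matched => is a subsequence

1


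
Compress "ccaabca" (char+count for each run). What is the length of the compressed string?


Input: ccaabca
Runs:
  'c' x 2 => "c2"
  'a' x 2 => "a2"
  'b' x 1 => "b1"
  'c' x 1 => "c1"
  'a' x 1 => "a1"
Compressed: "c2a2b1c1a1"
Compressed length: 10

10


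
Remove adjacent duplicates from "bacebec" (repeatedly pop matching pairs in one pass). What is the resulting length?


Input: bacebec
Stack-based adjacent duplicate removal:
  Read 'b': push. Stack: b
  Read 'a': push. Stack: ba
  Read 'c': push. Stack: bac
  Read 'e': push. Stack: bace
  Read 'b': push. Stack: baceb
  Read 'e': push. Stack: bacebe
  Read 'c': push. Stack: bacebec
Final stack: "bacebec" (length 7)

7


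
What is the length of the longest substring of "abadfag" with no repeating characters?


Input: "abadfag"
Sliding window (track last position of each char):
  Position 0 ('a'): window [0,0] length 1 -- new best
  Position 1 ('b'): window [0,1] length 2 -- new best
  Position 2 ('a'): repeat (last at 0), move window start to 1
  Position 2 ('a'): window [1,2] length 2
  Position 3 ('d'): window [1,3] length 3 -- new best
  Position 4 ('f'): window [1,4] length 4 -- new best
  Position 5 ('a'): repeat (last at 2), move window start to 3
  Position 5 ('a'): window [3,5] length 3
  Position 6 ('g'): window [3,6] length 4
Longest substring with no repeats: "badf" with length 4

4


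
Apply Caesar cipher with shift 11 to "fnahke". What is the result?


Caesar cipher: shift "fnahke" by 11
  'f' (pos 5) + 11 = pos 16 = 'q'
  'n' (pos 13) + 11 = pos 24 = 'y'
  'a' (pos 0) + 11 = pos 11 = 'l'
  'h' (pos 7) + 11 = pos 18 = 's'
  'k' (pos 10) + 11 = pos 21 = 'v'
  'e' (pos 4) + 11 = pos 15 = 'p'
Result: qylsvp

qylsvp


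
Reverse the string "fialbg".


Input: fialbg
Reading characters right to left:
  Position 5: 'g'
  Position 4: 'b'
  Position 3: 'l'
  Position 2: 'a'
  Position 1: 'i'
  Position 0: 'f'
Reversed: gblaif

gblaif


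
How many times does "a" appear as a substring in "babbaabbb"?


Searching for "a" in "babbaabbb"
Scanning each position:
  Position 0: "b" => no
  Position 1: "a" => MATCH
  Position 2: "b" => no
  Position 3: "b" => no
  Position 4: "a" => MATCH
  Position 5: "a" => MATCH
  Position 6: "b" => no
  Position 7: "b" => no
  Position 8: "b" => no
Total occurrences: 3

3


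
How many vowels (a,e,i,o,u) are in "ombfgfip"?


Input: ombfgfip
Checking each character:
  'o' at position 0: vowel (running total: 1)
  'm' at position 1: consonant
  'b' at position 2: consonant
  'f' at position 3: consonant
  'g' at position 4: consonant
  'f' at position 5: consonant
  'i' at position 6: vowel (running total: 2)
  'p' at position 7: consonant
Total vowels: 2

2


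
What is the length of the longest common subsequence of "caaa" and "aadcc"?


LCS of "caaa" and "aadcc"
DP table:
           a    a    d    c    c
      0    0    0    0    0    0
  c   0    0    0    0    1    1
  a   0    1    1    1    1    1
  a   0    1    2    2    2    2
  a   0    1    2    2    2    2
LCS length = dp[4][5] = 2

2


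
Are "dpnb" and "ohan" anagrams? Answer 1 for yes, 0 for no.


Strings: "dpnb", "ohan"
Sorted first:  bdnp
Sorted second: ahno
Differ at position 0: 'b' vs 'a' => not anagrams

0


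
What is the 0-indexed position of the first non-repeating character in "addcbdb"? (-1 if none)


Input: addcbdb
Character frequencies:
  'a': 1
  'b': 2
  'c': 1
  'd': 3
Scanning left to right for freq == 1:
  Position 0 ('a'): unique! => answer = 0

0


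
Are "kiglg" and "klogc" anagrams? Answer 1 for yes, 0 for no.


Strings: "kiglg", "klogc"
Sorted first:  ggikl
Sorted second: cgklo
Differ at position 0: 'g' vs 'c' => not anagrams

0


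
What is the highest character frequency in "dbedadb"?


Input: dbedadb
Character counts:
  'a': 1
  'b': 2
  'd': 3
  'e': 1
Maximum frequency: 3

3


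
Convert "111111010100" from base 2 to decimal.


Input: "111111010100" in base 2
Positional expansion:
  Digit '1' (value 1) x 2^11 = 2048
  Digit '1' (value 1) x 2^10 = 1024
  Digit '1' (value 1) x 2^9 = 512
  Digit '1' (value 1) x 2^8 = 256
  Digit '1' (value 1) x 2^7 = 128
  Digit '1' (value 1) x 2^6 = 64
  Digit '0' (value 0) x 2^5 = 0
  Digit '1' (value 1) x 2^4 = 16
  Digit '0' (value 0) x 2^3 = 0
  Digit '1' (value 1) x 2^2 = 4
  Digit '0' (value 0) x 2^1 = 0
  Digit '0' (value 0) x 2^0 = 0
Sum = 4052

4052


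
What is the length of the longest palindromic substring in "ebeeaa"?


Input: "ebeeaa"
Checking substrings for palindromes:
  [0:3] "ebe" (len 3) => palindrome
  [2:4] "ee" (len 2) => palindrome
  [4:6] "aa" (len 2) => palindrome
Longest palindromic substring: "ebe" with length 3

3


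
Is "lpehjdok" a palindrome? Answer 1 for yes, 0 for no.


Input: lpehjdok
Reversed: kodjhepl
  Compare pos 0 ('l') with pos 7 ('k'): MISMATCH
  Compare pos 1 ('p') with pos 6 ('o'): MISMATCH
  Compare pos 2 ('e') with pos 5 ('d'): MISMATCH
  Compare pos 3 ('h') with pos 4 ('j'): MISMATCH
Result: not a palindrome

0


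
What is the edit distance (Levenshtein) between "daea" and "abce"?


Computing edit distance: "daea" -> "abce"
DP table:
           a    b    c    e
      0    1    2    3    4
  d   1    1    2    3    4
  a   2    1    2    3    4
  e   3    2    2    3    3
  a   4    3    3    3    4
Edit distance = dp[4][4] = 4

4


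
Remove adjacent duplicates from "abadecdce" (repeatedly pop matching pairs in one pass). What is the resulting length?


Input: abadecdce
Stack-based adjacent duplicate removal:
  Read 'a': push. Stack: a
  Read 'b': push. Stack: ab
  Read 'a': push. Stack: aba
  Read 'd': push. Stack: abad
  Read 'e': push. Stack: abade
  Read 'c': push. Stack: abadec
  Read 'd': push. Stack: abadecd
  Read 'c': push. Stack: abadecdc
  Read 'e': push. Stack: abadecdce
Final stack: "abadecdce" (length 9)

9


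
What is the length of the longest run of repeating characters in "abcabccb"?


Input: "abcabccb"
Scanning for longest run:
  Position 1 ('b'): new char, reset run to 1
  Position 2 ('c'): new char, reset run to 1
  Position 3 ('a'): new char, reset run to 1
  Position 4 ('b'): new char, reset run to 1
  Position 5 ('c'): new char, reset run to 1
  Position 6 ('c'): continues run of 'c', length=2
  Position 7 ('b'): new char, reset run to 1
Longest run: 'c' with length 2

2


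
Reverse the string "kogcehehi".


Input: kogcehehi
Reading characters right to left:
  Position 8: 'i'
  Position 7: 'h'
  Position 6: 'e'
  Position 5: 'h'
  Position 4: 'e'
  Position 3: 'c'
  Position 2: 'g'
  Position 1: 'o'
  Position 0: 'k'
Reversed: ihehecgok

ihehecgok


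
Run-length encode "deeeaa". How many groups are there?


Input: deeeaa
Scanning for consecutive runs:
  Group 1: 'd' x 1 (positions 0-0)
  Group 2: 'e' x 3 (positions 1-3)
  Group 3: 'a' x 2 (positions 4-5)
Total groups: 3

3


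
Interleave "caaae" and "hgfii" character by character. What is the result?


Interleaving "caaae" and "hgfii":
  Position 0: 'c' from first, 'h' from second => "ch"
  Position 1: 'a' from first, 'g' from second => "ag"
  Position 2: 'a' from first, 'f' from second => "af"
  Position 3: 'a' from first, 'i' from second => "ai"
  Position 4: 'e' from first, 'i' from second => "ei"
Result: chagafaiei

chagafaiei


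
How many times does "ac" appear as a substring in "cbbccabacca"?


Searching for "ac" in "cbbccabacca"
Scanning each position:
  Position 0: "cb" => no
  Position 1: "bb" => no
  Position 2: "bc" => no
  Position 3: "cc" => no
  Position 4: "ca" => no
  Position 5: "ab" => no
  Position 6: "ba" => no
  Position 7: "ac" => MATCH
  Position 8: "cc" => no
  Position 9: "ca" => no
Total occurrences: 1

1


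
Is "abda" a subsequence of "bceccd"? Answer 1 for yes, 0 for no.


Check if "abda" is a subsequence of "bceccd"
Greedy scan:
  Position 0 ('b'): no match needed
  Position 1 ('c'): no match needed
  Position 2 ('e'): no match needed
  Position 3 ('c'): no match needed
  Position 4 ('c'): no match needed
  Position 5 ('d'): no match needed
Only matched 0/4 characters => not a subsequence

0


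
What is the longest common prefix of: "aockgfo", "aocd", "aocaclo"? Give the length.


Words: aockgfo, aocd, aocaclo
  Position 0: all 'a' => match
  Position 1: all 'o' => match
  Position 2: all 'c' => match
  Position 3: ('k', 'd', 'a') => mismatch, stop
LCP = "aoc" (length 3)

3


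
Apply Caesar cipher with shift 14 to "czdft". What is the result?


Caesar cipher: shift "czdft" by 14
  'c' (pos 2) + 14 = pos 16 = 'q'
  'z' (pos 25) + 14 = pos 13 = 'n'
  'd' (pos 3) + 14 = pos 17 = 'r'
  'f' (pos 5) + 14 = pos 19 = 't'
  't' (pos 19) + 14 = pos 7 = 'h'
Result: qnrth

qnrth


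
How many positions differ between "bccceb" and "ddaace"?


Comparing "bccceb" and "ddaace" position by position:
  Position 0: 'b' vs 'd' => DIFFER
  Position 1: 'c' vs 'd' => DIFFER
  Position 2: 'c' vs 'a' => DIFFER
  Position 3: 'c' vs 'a' => DIFFER
  Position 4: 'e' vs 'c' => DIFFER
  Position 5: 'b' vs 'e' => DIFFER
Positions that differ: 6

6


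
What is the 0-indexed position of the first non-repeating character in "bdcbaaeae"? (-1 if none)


Input: bdcbaaeae
Character frequencies:
  'a': 3
  'b': 2
  'c': 1
  'd': 1
  'e': 2
Scanning left to right for freq == 1:
  Position 0 ('b'): freq=2, skip
  Position 1 ('d'): unique! => answer = 1

1


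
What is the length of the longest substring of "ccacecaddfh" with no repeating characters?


Input: "ccacecaddfh"
Sliding window (track last position of each char):
  Position 0 ('c'): window [0,0] length 1 -- new best
  Position 1 ('c'): repeat (last at 0), move window start to 1
  Position 1 ('c'): window [1,1] length 1
  Position 2 ('a'): window [1,2] length 2 -- new best
  Position 3 ('c'): repeat (last at 1), move window start to 2
  Position 3 ('c'): window [2,3] length 2
  Position 4 ('e'): window [2,4] length 3 -- new best
  Position 5 ('c'): repeat (last at 3), move window start to 4
  Position 5 ('c'): window [4,5] length 2
  Position 6 ('a'): window [4,6] length 3
  Position 7 ('d'): window [4,7] length 4 -- new best
  Position 8 ('d'): repeat (last at 7), move window start to 8
  Position 8 ('d'): window [8,8] length 1
  Position 9 ('f'): window [8,9] length 2
  Position 10 ('h'): window [8,10] length 3
Longest substring with no repeats: "ecad" with length 4

4


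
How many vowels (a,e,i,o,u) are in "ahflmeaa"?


Input: ahflmeaa
Checking each character:
  'a' at position 0: vowel (running total: 1)
  'h' at position 1: consonant
  'f' at position 2: consonant
  'l' at position 3: consonant
  'm' at position 4: consonant
  'e' at position 5: vowel (running total: 2)
  'a' at position 6: vowel (running total: 3)
  'a' at position 7: vowel (running total: 4)
Total vowels: 4

4


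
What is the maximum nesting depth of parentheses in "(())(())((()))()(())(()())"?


Input: "(())(())((()))()(())(()())"
Tracking depth:
  Position 0 '(': depth becomes 1
  Position 1 '(': depth becomes 2
  Position 2 ')': depth becomes 1
  Position 3 ')': depth becomes 0
  Position 4 '(': depth becomes 1
  Position 5 '(': depth becomes 2
  Position 6 ')': depth becomes 1
  Position 7 ')': depth becomes 0
  Position 8 '(': depth becomes 1
  Position 9 '(': depth becomes 2
  Position 10 '(': depth becomes 3
  Position 11 ')': depth becomes 2
  Position 12 ')': depth becomes 1
  Position 13 ')': depth becomes 0
  Position 14 '(': depth becomes 1
  Position 15 ')': depth becomes 0
  Position 16 '(': depth becomes 1
  Position 17 '(': depth becomes 2
  Position 18 ')': depth becomes 1
  Position 19 ')': depth becomes 0
  Position 20 '(': depth becomes 1
  Position 21 '(': depth becomes 2
  Position 22 ')': depth becomes 1
  Position 23 '(': depth becomes 2
  Position 24 ')': depth becomes 1
  Position 25 ')': depth becomes 0
Maximum depth reached: 3

3


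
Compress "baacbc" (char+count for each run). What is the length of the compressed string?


Input: baacbc
Runs:
  'b' x 1 => "b1"
  'a' x 2 => "a2"
  'c' x 1 => "c1"
  'b' x 1 => "b1"
  'c' x 1 => "c1"
Compressed: "b1a2c1b1c1"
Compressed length: 10

10


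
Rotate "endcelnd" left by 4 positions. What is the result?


Input: "endcelnd", rotate left by 4
First 4 characters: "endc"
Remaining characters: "elnd"
Concatenate remaining + first: "elnd" + "endc" = "elndendc"

elndendc


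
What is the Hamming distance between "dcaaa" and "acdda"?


Comparing "dcaaa" and "acdda" position by position:
  Position 0: 'd' vs 'a' => differ
  Position 1: 'c' vs 'c' => same
  Position 2: 'a' vs 'd' => differ
  Position 3: 'a' vs 'd' => differ
  Position 4: 'a' vs 'a' => same
Total differences (Hamming distance): 3

3


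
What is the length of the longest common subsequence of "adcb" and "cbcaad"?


LCS of "adcb" and "cbcaad"
DP table:
           c    b    c    a    a    d
      0    0    0    0    0    0    0
  a   0    0    0    0    1    1    1
  d   0    0    0    0    1    1    2
  c   0    1    1    1    1    1    2
  b   0    1    2    2    2    2    2
LCS length = dp[4][6] = 2

2


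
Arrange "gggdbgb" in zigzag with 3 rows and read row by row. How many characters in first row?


Zigzag "gggdbgb" into 3 rows:
Placing characters:
  'g' => row 0
  'g' => row 1
  'g' => row 2
  'd' => row 1
  'b' => row 0
  'g' => row 1
  'b' => row 2
Rows:
  Row 0: "gb"
  Row 1: "gdg"
  Row 2: "gb"
First row length: 2

2


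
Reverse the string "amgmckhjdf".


Input: amgmckhjdf
Reading characters right to left:
  Position 9: 'f'
  Position 8: 'd'
  Position 7: 'j'
  Position 6: 'h'
  Position 5: 'k'
  Position 4: 'c'
  Position 3: 'm'
  Position 2: 'g'
  Position 1: 'm'
  Position 0: 'a'
Reversed: fdjhkcmgma

fdjhkcmgma


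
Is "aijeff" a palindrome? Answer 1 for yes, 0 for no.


Input: aijeff
Reversed: ffejia
  Compare pos 0 ('a') with pos 5 ('f'): MISMATCH
  Compare pos 1 ('i') with pos 4 ('f'): MISMATCH
  Compare pos 2 ('j') with pos 3 ('e'): MISMATCH
Result: not a palindrome

0


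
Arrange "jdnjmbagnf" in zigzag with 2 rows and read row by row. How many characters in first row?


Zigzag "jdnjmbagnf" into 2 rows:
Placing characters:
  'j' => row 0
  'd' => row 1
  'n' => row 0
  'j' => row 1
  'm' => row 0
  'b' => row 1
  'a' => row 0
  'g' => row 1
  'n' => row 0
  'f' => row 1
Rows:
  Row 0: "jnman"
  Row 1: "djbgf"
First row length: 5

5


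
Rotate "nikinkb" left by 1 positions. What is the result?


Input: "nikinkb", rotate left by 1
First 1 characters: "n"
Remaining characters: "ikinkb"
Concatenate remaining + first: "ikinkb" + "n" = "ikinkbn"

ikinkbn


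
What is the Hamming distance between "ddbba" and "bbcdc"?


Comparing "ddbba" and "bbcdc" position by position:
  Position 0: 'd' vs 'b' => differ
  Position 1: 'd' vs 'b' => differ
  Position 2: 'b' vs 'c' => differ
  Position 3: 'b' vs 'd' => differ
  Position 4: 'a' vs 'c' => differ
Total differences (Hamming distance): 5

5


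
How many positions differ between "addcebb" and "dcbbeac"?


Comparing "addcebb" and "dcbbeac" position by position:
  Position 0: 'a' vs 'd' => DIFFER
  Position 1: 'd' vs 'c' => DIFFER
  Position 2: 'd' vs 'b' => DIFFER
  Position 3: 'c' vs 'b' => DIFFER
  Position 4: 'e' vs 'e' => same
  Position 5: 'b' vs 'a' => DIFFER
  Position 6: 'b' vs 'c' => DIFFER
Positions that differ: 6

6


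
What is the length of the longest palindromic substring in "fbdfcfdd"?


Input: "fbdfcfdd"
Checking substrings for palindromes:
  [2:7] "dfcfd" (len 5) => palindrome
  [3:6] "fcf" (len 3) => palindrome
  [6:8] "dd" (len 2) => palindrome
Longest palindromic substring: "dfcfd" with length 5

5


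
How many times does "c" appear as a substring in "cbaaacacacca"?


Searching for "c" in "cbaaacacacca"
Scanning each position:
  Position 0: "c" => MATCH
  Position 1: "b" => no
  Position 2: "a" => no
  Position 3: "a" => no
  Position 4: "a" => no
  Position 5: "c" => MATCH
  Position 6: "a" => no
  Position 7: "c" => MATCH
  Position 8: "a" => no
  Position 9: "c" => MATCH
  Position 10: "c" => MATCH
  Position 11: "a" => no
Total occurrences: 5

5


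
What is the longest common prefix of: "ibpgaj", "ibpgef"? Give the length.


Words: ibpgaj, ibpgef
  Position 0: all 'i' => match
  Position 1: all 'b' => match
  Position 2: all 'p' => match
  Position 3: all 'g' => match
  Position 4: ('a', 'e') => mismatch, stop
LCP = "ibpg" (length 4)

4


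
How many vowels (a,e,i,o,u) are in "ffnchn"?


Input: ffnchn
Checking each character:
  'f' at position 0: consonant
  'f' at position 1: consonant
  'n' at position 2: consonant
  'c' at position 3: consonant
  'h' at position 4: consonant
  'n' at position 5: consonant
Total vowels: 0

0


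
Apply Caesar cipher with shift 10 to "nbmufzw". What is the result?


Caesar cipher: shift "nbmufzw" by 10
  'n' (pos 13) + 10 = pos 23 = 'x'
  'b' (pos 1) + 10 = pos 11 = 'l'
  'm' (pos 12) + 10 = pos 22 = 'w'
  'u' (pos 20) + 10 = pos 4 = 'e'
  'f' (pos 5) + 10 = pos 15 = 'p'
  'z' (pos 25) + 10 = pos 9 = 'j'
  'w' (pos 22) + 10 = pos 6 = 'g'
Result: xlwepjg

xlwepjg


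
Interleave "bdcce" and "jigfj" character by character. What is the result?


Interleaving "bdcce" and "jigfj":
  Position 0: 'b' from first, 'j' from second => "bj"
  Position 1: 'd' from first, 'i' from second => "di"
  Position 2: 'c' from first, 'g' from second => "cg"
  Position 3: 'c' from first, 'f' from second => "cf"
  Position 4: 'e' from first, 'j' from second => "ej"
Result: bjdicgcfej

bjdicgcfej


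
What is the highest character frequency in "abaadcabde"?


Input: abaadcabde
Character counts:
  'a': 4
  'b': 2
  'c': 1
  'd': 2
  'e': 1
Maximum frequency: 4

4


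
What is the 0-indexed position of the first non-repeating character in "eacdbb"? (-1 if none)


Input: eacdbb
Character frequencies:
  'a': 1
  'b': 2
  'c': 1
  'd': 1
  'e': 1
Scanning left to right for freq == 1:
  Position 0 ('e'): unique! => answer = 0

0


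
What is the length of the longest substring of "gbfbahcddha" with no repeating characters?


Input: "gbfbahcddha"
Sliding window (track last position of each char):
  Position 0 ('g'): window [0,0] length 1 -- new best
  Position 1 ('b'): window [0,1] length 2 -- new best
  Position 2 ('f'): window [0,2] length 3 -- new best
  Position 3 ('b'): repeat (last at 1), move window start to 2
  Position 3 ('b'): window [2,3] length 2
  Position 4 ('a'): window [2,4] length 3
  Position 5 ('h'): window [2,5] length 4 -- new best
  Position 6 ('c'): window [2,6] length 5 -- new best
  Position 7 ('d'): window [2,7] length 6 -- new best
  Position 8 ('d'): repeat (last at 7), move window start to 8
  Position 8 ('d'): window [8,8] length 1
  Position 9 ('h'): window [8,9] length 2
  Position 10 ('a'): window [8,10] length 3
Longest substring with no repeats: "fbahcd" with length 6

6


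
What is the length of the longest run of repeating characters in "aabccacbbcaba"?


Input: "aabccacbbcaba"
Scanning for longest run:
  Position 1 ('a'): continues run of 'a', length=2
  Position 2 ('b'): new char, reset run to 1
  Position 3 ('c'): new char, reset run to 1
  Position 4 ('c'): continues run of 'c', length=2
  Position 5 ('a'): new char, reset run to 1
  Position 6 ('c'): new char, reset run to 1
  Position 7 ('b'): new char, reset run to 1
  Position 8 ('b'): continues run of 'b', length=2
  Position 9 ('c'): new char, reset run to 1
  Position 10 ('a'): new char, reset run to 1
  Position 11 ('b'): new char, reset run to 1
  Position 12 ('a'): new char, reset run to 1
Longest run: 'a' with length 2

2


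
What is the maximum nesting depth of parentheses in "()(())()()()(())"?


Input: "()(())()()()(())"
Tracking depth:
  Position 0 '(': depth becomes 1
  Position 1 ')': depth becomes 0
  Position 2 '(': depth becomes 1
  Position 3 '(': depth becomes 2
  Position 4 ')': depth becomes 1
  Position 5 ')': depth becomes 0
  Position 6 '(': depth becomes 1
  Position 7 ')': depth becomes 0
  Position 8 '(': depth becomes 1
  Position 9 ')': depth becomes 0
  Position 10 '(': depth becomes 1
  Position 11 ')': depth becomes 0
  Position 12 '(': depth becomes 1
  Position 13 '(': depth becomes 2
  Position 14 ')': depth becomes 1
  Position 15 ')': depth becomes 0
Maximum depth reached: 2

2


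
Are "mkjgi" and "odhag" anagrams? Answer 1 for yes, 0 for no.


Strings: "mkjgi", "odhag"
Sorted first:  gijkm
Sorted second: adgho
Differ at position 0: 'g' vs 'a' => not anagrams

0


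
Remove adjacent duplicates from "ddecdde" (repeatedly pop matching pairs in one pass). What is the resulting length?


Input: ddecdde
Stack-based adjacent duplicate removal:
  Read 'd': push. Stack: d
  Read 'd': matches stack top 'd' => pop. Stack: (empty)
  Read 'e': push. Stack: e
  Read 'c': push. Stack: ec
  Read 'd': push. Stack: ecd
  Read 'd': matches stack top 'd' => pop. Stack: ec
  Read 'e': push. Stack: ece
Final stack: "ece" (length 3)

3


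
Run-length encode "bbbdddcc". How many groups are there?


Input: bbbdddcc
Scanning for consecutive runs:
  Group 1: 'b' x 3 (positions 0-2)
  Group 2: 'd' x 3 (positions 3-5)
  Group 3: 'c' x 2 (positions 6-7)
Total groups: 3

3


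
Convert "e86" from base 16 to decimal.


Input: "e86" in base 16
Positional expansion:
  Digit 'e' (value 14) x 16^2 = 3584
  Digit '8' (value 8) x 16^1 = 128
  Digit '6' (value 6) x 16^0 = 6
Sum = 3718

3718


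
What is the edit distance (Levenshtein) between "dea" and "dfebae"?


Computing edit distance: "dea" -> "dfebae"
DP table:
           d    f    e    b    a    e
      0    1    2    3    4    5    6
  d   1    0    1    2    3    4    5
  e   2    1    1    1    2    3    4
  a   3    2    2    2    2    2    3
Edit distance = dp[3][6] = 3

3


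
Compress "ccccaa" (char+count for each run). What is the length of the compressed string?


Input: ccccaa
Runs:
  'c' x 4 => "c4"
  'a' x 2 => "a2"
Compressed: "c4a2"
Compressed length: 4

4


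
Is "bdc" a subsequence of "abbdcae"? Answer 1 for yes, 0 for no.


Check if "bdc" is a subsequence of "abbdcae"
Greedy scan:
  Position 0 ('a'): no match needed
  Position 1 ('b'): matches sub[0] = 'b'
  Position 2 ('b'): no match needed
  Position 3 ('d'): matches sub[1] = 'd'
  Position 4 ('c'): matches sub[2] = 'c'
  Position 5 ('a'): no match needed
  Position 6 ('e'): no match needed
All 3 characters matched => is a subsequence

1


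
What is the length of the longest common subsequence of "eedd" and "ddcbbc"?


LCS of "eedd" and "ddcbbc"
DP table:
           d    d    c    b    b    c
      0    0    0    0    0    0    0
  e   0    0    0    0    0    0    0
  e   0    0    0    0    0    0    0
  d   0    1    1    1    1    1    1
  d   0    1    2    2    2    2    2
LCS length = dp[4][6] = 2

2


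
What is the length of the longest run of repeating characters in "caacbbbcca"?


Input: "caacbbbcca"
Scanning for longest run:
  Position 1 ('a'): new char, reset run to 1
  Position 2 ('a'): continues run of 'a', length=2
  Position 3 ('c'): new char, reset run to 1
  Position 4 ('b'): new char, reset run to 1
  Position 5 ('b'): continues run of 'b', length=2
  Position 6 ('b'): continues run of 'b', length=3
  Position 7 ('c'): new char, reset run to 1
  Position 8 ('c'): continues run of 'c', length=2
  Position 9 ('a'): new char, reset run to 1
Longest run: 'b' with length 3

3


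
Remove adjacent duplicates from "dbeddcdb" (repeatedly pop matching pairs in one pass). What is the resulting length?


Input: dbeddcdb
Stack-based adjacent duplicate removal:
  Read 'd': push. Stack: d
  Read 'b': push. Stack: db
  Read 'e': push. Stack: dbe
  Read 'd': push. Stack: dbed
  Read 'd': matches stack top 'd' => pop. Stack: dbe
  Read 'c': push. Stack: dbec
  Read 'd': push. Stack: dbecd
  Read 'b': push. Stack: dbecdb
Final stack: "dbecdb" (length 6)

6


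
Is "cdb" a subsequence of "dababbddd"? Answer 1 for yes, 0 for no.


Check if "cdb" is a subsequence of "dababbddd"
Greedy scan:
  Position 0 ('d'): no match needed
  Position 1 ('a'): no match needed
  Position 2 ('b'): no match needed
  Position 3 ('a'): no match needed
  Position 4 ('b'): no match needed
  Position 5 ('b'): no match needed
  Position 6 ('d'): no match needed
  Position 7 ('d'): no match needed
  Position 8 ('d'): no match needed
Only matched 0/3 characters => not a subsequence

0
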